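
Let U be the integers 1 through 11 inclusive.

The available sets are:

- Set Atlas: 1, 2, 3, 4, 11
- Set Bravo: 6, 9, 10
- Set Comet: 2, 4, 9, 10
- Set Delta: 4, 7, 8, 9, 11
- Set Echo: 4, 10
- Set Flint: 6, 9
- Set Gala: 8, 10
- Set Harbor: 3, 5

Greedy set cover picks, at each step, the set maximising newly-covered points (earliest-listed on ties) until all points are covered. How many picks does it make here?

Greedy: pick Atlas (covers 5 new) → pick Bravo (covers 3 new) → pick Delta (covers 2 new) → pick Harbor (covers 1 new). Total picks: 4.

4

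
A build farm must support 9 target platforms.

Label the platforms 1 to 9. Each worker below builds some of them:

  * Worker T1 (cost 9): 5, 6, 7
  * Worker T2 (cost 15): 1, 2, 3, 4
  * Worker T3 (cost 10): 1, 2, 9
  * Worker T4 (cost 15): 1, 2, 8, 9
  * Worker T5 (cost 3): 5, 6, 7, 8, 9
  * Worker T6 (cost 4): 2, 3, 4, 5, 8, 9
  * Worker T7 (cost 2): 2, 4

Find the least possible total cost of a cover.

T3, T5, T6 together cover every platform (T3 ∪ T5 ∪ T6 = {1, 2, 3, 4, 5, 6, 7, 8, 9}); total cost 10 + 3 + 4 = 17.
The greedy pick T5, T7, T6, T3 costs 19; no covering selection beats 17.

17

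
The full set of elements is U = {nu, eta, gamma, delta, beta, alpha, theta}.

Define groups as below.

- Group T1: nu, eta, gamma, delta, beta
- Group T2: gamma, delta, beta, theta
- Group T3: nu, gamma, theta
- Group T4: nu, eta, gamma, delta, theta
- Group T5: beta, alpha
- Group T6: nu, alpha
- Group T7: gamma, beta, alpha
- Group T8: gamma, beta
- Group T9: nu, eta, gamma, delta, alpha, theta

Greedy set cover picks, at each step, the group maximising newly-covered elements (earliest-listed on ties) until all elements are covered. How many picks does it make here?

Greedy: pick T9 (covers 6 new) → pick T1 (covers 1 new). Total picks: 2.

2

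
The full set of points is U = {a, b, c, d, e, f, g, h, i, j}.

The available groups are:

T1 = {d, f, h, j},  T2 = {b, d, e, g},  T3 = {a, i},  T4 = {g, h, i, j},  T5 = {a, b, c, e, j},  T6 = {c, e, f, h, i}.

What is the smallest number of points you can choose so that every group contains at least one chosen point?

3

Take T = {e, h, i}. Each listed group contains at least one of these, so T is a hitting set of size 3.
No choice of 2 points meets every group, so 3 is the minimum.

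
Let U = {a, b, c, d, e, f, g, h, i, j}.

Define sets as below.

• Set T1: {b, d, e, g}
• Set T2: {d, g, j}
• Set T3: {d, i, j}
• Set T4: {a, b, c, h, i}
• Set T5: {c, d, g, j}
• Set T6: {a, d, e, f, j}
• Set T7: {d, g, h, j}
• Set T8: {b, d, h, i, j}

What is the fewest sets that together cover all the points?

Take {T1, T4, T6}. Their union is {a, b, c, d, e, f, g, h, i, j}, which is all 10 points.
Only T6 contains f, so T6 is forced; the remaining 5 points need at least 2 more sets (each remaining set adds at most 4) — so at least 3 sets are needed, and 3 is optimal.

3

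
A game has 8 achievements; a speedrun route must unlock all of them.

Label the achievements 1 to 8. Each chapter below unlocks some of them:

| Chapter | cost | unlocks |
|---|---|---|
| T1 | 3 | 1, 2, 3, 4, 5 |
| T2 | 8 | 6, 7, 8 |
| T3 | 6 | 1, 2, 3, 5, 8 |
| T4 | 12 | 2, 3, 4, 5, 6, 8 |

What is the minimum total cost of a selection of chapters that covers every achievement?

11

T1, T2 together cover every achievement (T1 ∪ T2 = {1, 2, 3, 4, 5, 6, 7, 8}); total cost 3 + 8 = 11.
No covering selection has total cost below 11.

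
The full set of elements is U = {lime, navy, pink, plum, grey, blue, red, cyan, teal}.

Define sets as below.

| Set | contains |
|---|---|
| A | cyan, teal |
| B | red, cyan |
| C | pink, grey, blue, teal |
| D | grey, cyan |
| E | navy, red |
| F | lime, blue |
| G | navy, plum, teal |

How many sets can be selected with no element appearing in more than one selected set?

A, E, F are pairwise disjoint (A={cyan,teal}; E={navy,red}; F={lime,blue}).
Every remaining set overlaps one of these, and no 4 of the listed sets are pairwise disjoint, so 3 is the maximum.

3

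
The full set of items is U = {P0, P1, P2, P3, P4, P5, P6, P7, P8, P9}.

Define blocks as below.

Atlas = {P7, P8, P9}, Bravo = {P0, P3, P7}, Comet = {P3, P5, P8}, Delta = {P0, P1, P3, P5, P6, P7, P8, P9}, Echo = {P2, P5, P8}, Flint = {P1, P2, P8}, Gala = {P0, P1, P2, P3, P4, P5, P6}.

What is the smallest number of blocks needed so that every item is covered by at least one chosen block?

Take {Atlas, Gala}. Their union is {P0, P1, P2, P3, P4, P5, P6, P7, P8, P9}, which is all 10 items.
No single block has all 10 items (the largest, Delta, has 8), so 2 is optimal.

2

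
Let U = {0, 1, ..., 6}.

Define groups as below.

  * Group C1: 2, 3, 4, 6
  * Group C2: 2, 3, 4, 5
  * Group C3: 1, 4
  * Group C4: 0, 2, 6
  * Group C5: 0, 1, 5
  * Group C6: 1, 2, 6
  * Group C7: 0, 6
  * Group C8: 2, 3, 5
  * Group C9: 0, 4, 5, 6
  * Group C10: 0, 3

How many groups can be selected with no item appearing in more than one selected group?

C3, C7, C8 are pairwise disjoint (C3={1,4}; C7={0,6}; C8={2,3,5}).
Every remaining group overlaps one of these, and no 4 of the listed groups are pairwise disjoint, so 3 is the maximum.

3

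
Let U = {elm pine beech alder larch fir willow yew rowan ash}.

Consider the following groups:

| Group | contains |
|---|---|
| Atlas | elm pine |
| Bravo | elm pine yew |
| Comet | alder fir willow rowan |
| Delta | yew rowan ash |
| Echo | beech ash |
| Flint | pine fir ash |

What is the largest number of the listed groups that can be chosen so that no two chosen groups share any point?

3

Atlas, Comet, Echo are pairwise disjoint (Atlas={elm,pine}; Comet={alder,fir,willow,rowan}; Echo={beech,ash}).
Every remaining group overlaps one of these, and no 4 of the listed groups are pairwise disjoint, so 3 is the maximum.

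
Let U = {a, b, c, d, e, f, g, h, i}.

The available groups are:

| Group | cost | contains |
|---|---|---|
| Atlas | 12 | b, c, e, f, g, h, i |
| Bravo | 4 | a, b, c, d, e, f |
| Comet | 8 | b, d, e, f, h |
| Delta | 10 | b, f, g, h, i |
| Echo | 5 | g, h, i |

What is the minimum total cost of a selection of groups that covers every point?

9

Bravo, Echo together cover every point (Bravo ∪ Echo = {a, b, c, d, e, f, g, h, i}); total cost 4 + 5 = 9.
No covering selection has total cost below 9.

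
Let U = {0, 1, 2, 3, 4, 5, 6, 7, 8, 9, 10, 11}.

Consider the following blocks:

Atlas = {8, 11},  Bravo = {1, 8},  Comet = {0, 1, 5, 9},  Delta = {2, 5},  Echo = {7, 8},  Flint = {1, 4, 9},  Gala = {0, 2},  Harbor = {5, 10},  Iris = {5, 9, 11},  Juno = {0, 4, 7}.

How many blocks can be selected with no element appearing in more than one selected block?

4

Atlas, Flint, Gala, Harbor are pairwise disjoint (Atlas={8,11}; Flint={1,4,9}; Gala={0,2}; Harbor={5,10}).
Every remaining block overlaps one of these, and no 5 of the listed blocks are pairwise disjoint, so 4 is the maximum.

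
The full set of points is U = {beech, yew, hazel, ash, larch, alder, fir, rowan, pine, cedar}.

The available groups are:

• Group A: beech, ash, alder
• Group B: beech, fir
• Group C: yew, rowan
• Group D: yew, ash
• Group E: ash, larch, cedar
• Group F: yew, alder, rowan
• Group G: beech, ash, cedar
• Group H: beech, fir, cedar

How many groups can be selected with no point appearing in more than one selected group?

B, E, F are pairwise disjoint (B={beech,fir}; E={ash,larch,cedar}; F={yew,alder,rowan}).
Every remaining group overlaps one of these, and no 4 of the listed groups are pairwise disjoint, so 3 is the maximum.

3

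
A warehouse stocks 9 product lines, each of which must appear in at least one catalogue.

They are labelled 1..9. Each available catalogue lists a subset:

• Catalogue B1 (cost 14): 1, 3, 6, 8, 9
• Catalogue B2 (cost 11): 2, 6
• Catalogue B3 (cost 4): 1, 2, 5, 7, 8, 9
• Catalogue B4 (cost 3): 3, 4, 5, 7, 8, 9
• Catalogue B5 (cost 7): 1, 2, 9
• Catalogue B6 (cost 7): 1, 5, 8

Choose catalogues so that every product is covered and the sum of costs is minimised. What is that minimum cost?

B2, B3, B4 together cover every product (B2 ∪ B3 ∪ B4 = {1, 2, 3, 4, 5, 6, 7, 8, 9}); total cost 11 + 4 + 3 = 18.
No covering selection has total cost below 18.

18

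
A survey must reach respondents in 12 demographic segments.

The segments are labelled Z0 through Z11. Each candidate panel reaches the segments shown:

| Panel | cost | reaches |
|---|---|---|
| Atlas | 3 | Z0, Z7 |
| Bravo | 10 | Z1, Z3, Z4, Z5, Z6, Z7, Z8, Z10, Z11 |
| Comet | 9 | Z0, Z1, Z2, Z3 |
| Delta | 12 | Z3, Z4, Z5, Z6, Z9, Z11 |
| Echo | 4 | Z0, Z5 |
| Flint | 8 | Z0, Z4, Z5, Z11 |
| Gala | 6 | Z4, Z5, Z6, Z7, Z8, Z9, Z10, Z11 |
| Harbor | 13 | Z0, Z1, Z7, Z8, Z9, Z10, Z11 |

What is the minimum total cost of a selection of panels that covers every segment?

Comet, Gala together cover every segment (Comet ∪ Gala = {Z0, Z1, Z2, Z3, Z4, Z5, Z6, Z7, Z8, Z9, Z10, Z11}); total cost 9 + 6 = 15.
No covering selection has total cost below 15.

15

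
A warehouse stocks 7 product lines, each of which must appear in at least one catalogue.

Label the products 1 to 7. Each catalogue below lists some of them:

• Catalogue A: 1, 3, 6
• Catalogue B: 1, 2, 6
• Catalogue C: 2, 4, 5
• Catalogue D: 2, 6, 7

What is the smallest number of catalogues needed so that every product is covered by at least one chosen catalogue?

A and C and D together: A ∪ C ∪ D = {1, 2, 3, 4, 5, 6, 7} — every product is covered.
Each catalogue has at most 3 products, and 2·3 = 6 < 7 — so at least 3 catalogues are needed, and 3 is optimal.

3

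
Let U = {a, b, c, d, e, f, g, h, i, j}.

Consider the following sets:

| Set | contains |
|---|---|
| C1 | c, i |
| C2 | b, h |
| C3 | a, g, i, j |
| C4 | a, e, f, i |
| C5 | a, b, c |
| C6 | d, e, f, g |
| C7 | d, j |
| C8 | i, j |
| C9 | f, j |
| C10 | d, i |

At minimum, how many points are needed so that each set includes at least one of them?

4

T = {b, d, f, i} meets every set (each contains at least one member of T), and |T| = 4.
No choice of 3 points meets every set, so 4 is the minimum.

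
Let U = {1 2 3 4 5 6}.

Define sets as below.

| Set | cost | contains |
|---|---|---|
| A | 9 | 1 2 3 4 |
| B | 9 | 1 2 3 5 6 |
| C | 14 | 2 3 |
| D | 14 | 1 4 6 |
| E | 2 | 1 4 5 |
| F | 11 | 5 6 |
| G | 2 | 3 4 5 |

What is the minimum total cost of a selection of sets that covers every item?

B, G together cover every item (B ∪ G = {1, 2, 3, 4, 5, 6}); total cost 9 + 2 = 11.
The greedy pick E, G, B costs 13; no covering selection beats 11.

11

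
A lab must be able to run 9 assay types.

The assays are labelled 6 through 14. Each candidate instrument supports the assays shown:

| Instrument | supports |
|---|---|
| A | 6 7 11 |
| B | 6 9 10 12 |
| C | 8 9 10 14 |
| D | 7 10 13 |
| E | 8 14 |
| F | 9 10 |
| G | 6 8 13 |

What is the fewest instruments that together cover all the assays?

Take {A, B, E, G}. Their union is {6, 7, 8, 9, 10, 11, 12, 13, 14}, which is all 9 assays.
Only B contains 12, so B is forced; the remaining 5 assays need at least 3 more instruments (each remaining instrument adds at most 2) — so at least 4 instruments are needed, and 4 is optimal.

4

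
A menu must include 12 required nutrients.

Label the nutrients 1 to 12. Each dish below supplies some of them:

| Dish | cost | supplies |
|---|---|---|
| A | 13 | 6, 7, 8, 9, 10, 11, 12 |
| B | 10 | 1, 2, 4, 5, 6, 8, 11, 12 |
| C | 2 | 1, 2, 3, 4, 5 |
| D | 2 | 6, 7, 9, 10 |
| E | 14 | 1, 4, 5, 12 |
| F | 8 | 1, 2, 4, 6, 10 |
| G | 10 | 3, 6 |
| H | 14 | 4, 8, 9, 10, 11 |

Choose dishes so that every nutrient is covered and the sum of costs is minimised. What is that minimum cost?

B, C, D together cover every nutrient (B ∪ C ∪ D = {1, 2, 3, 4, 5, 6, 7, 8, 9, 10, 11, 12}); total cost 10 + 2 + 2 = 14.
No covering selection has total cost below 14.

14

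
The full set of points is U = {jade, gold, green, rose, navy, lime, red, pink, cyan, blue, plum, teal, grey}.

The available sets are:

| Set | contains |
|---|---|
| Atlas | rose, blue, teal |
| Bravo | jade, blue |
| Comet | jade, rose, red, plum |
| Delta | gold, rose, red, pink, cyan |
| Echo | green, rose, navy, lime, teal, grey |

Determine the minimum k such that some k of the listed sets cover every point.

Atlas and Comet and Delta and Echo together: Atlas ∪ Comet ∪ Delta ∪ Echo = {jade, gold, green, rose, navy, lime, red, pink, cyan, blue, plum, teal, grey} — every point is covered.
No 3 of the 5 sets cover everything (all 10 combinations miss at least one point), so 4 is optimal.

4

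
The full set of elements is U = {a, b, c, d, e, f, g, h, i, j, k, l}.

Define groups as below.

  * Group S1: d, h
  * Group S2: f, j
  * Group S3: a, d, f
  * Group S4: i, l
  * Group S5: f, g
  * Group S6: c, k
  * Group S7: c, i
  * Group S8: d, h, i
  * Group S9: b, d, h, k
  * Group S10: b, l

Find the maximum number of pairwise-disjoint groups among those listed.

4

S1, S4, S5, S6 are pairwise disjoint (S1={d,h}; S4={i,l}; S5={f,g}; S6={c,k}).
Every remaining group overlaps one of these, and no 5 of the listed groups are pairwise disjoint, so 4 is the maximum.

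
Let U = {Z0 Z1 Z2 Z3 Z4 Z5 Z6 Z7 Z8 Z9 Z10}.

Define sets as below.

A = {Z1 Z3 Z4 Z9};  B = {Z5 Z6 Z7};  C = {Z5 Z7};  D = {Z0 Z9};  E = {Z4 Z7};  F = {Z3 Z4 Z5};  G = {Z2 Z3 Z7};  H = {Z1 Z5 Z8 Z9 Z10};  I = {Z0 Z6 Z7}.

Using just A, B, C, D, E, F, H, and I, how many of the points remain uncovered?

Union of A, B, C, D, E, F, H, I = {Z0, Z1, Z3, Z4, Z5, Z6, Z7, Z8, Z9, Z10}.
Not covered: Z2 — 1 point.

1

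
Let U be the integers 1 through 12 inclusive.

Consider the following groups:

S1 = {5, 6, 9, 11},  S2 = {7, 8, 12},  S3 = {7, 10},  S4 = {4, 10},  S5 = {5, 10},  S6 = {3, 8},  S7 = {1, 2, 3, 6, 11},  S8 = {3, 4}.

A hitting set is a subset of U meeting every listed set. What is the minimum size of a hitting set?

4

H = {4, 6, 8, 10} meets every group (each contains at least one member of H), and |H| = 4.
No choice of 3 elements meets every group, so 4 is the minimum.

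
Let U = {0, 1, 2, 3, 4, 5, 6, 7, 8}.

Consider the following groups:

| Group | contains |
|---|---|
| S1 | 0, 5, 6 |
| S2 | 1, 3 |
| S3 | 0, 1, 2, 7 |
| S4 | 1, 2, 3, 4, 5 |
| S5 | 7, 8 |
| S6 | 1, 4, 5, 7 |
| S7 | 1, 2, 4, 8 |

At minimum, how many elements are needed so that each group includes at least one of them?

H = {1, 5, 7} meets every group (each contains at least one member of H), and |H| = 3.
The groups S1, S2, S5 are pairwise disjoint, so any hitting set needs a separate element for each — at least 3. Hence 3 is optimal.

3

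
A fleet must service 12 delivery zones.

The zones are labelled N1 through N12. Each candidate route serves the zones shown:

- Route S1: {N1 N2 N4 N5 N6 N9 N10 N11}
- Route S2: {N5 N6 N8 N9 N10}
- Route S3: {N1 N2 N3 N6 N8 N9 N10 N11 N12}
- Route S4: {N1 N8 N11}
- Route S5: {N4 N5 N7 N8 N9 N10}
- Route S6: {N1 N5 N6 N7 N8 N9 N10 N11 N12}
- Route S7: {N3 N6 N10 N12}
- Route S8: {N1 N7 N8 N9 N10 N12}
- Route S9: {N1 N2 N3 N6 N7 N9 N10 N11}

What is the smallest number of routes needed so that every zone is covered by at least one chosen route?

2

Take {S3, S5}. Their union is {N1, N2, N3, N4, N5, N6, N7, N8, N9, N10, N11, N12}, which is all 12 zones.
No single route has all 12 zones (the largest, S3, has 9), so 2 is optimal.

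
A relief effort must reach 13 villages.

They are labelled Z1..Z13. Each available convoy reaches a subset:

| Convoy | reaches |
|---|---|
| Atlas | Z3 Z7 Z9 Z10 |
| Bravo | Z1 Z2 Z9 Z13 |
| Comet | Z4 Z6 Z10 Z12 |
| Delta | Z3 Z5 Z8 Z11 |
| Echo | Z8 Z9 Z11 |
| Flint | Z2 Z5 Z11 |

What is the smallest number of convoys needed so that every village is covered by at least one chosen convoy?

Take {Atlas, Bravo, Comet, Delta}. Their union is {Z1, Z2, Z3, Z4, Z5, Z6, Z7, Z8, Z9, Z10, Z11, Z12, Z13}, which is all 13 villages.
Each convoy has at most 4 villages, and 3·4 = 12 < 13 — so at least 4 convoys are needed, and 4 is optimal.

4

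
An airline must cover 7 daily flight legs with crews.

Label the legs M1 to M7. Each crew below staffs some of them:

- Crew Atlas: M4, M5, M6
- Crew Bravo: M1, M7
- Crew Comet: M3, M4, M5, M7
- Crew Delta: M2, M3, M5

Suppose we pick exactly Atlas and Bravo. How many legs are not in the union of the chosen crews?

2

Union of Atlas, Bravo = {M1, M4, M5, M6, M7}.
Not covered: M2, M3 — 2 legs.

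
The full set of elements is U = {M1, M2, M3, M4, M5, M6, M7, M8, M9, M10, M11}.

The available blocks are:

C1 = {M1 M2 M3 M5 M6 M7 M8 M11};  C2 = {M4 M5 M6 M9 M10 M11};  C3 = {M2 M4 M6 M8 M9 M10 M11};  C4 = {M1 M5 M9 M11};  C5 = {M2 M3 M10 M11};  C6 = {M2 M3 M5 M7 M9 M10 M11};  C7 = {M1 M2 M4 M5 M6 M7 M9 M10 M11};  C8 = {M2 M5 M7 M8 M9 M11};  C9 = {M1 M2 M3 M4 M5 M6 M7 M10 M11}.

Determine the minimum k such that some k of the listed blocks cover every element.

2

C1 and C7 together: C1 ∪ C7 = {M1, M2, M3, M4, M5, M6, M7, M8, M9, M10, M11} — every element is covered.
No single block has all 11 elements (the largest, C7, has 9), so 2 is optimal.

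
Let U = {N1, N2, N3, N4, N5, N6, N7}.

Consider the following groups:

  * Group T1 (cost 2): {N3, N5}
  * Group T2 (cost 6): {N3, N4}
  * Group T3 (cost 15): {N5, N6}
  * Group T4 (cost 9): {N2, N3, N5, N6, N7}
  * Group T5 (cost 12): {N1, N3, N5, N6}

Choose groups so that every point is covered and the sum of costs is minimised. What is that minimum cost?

27

T2, T4, T5 together cover every point (T2 ∪ T4 ∪ T5 = {N1, N2, N3, N4, N5, N6, N7}); total cost 6 + 9 + 12 = 27.
The greedy pick T1, T4, T2, T5 costs 29; no covering selection beats 27.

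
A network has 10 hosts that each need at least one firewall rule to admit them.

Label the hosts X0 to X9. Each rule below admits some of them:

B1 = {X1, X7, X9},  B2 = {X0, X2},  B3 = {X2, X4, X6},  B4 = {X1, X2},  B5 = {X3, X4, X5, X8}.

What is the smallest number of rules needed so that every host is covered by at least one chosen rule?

B1 and B2 and B3 and B5 together: B1 ∪ B2 ∪ B3 ∪ B5 = {X0, X1, X2, X3, X4, X5, X6, X7, X8, X9} — every host is covered.
Only B3 contains X6, so B3 is forced; the remaining 7 hosts need at least 3 more rules (each remaining rule adds at most 3) — so at least 4 rules are needed, and 4 is optimal.

4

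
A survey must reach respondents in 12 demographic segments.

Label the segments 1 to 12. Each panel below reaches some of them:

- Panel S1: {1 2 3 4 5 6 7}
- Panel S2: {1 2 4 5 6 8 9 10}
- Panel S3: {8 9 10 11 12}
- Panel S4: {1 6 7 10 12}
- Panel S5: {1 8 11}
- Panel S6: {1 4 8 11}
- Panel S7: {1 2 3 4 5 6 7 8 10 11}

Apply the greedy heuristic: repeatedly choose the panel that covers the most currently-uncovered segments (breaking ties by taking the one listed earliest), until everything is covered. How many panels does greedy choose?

2

Greedy: pick S7 (covers 10 new) → pick S3 (covers 2 new). Total picks: 2.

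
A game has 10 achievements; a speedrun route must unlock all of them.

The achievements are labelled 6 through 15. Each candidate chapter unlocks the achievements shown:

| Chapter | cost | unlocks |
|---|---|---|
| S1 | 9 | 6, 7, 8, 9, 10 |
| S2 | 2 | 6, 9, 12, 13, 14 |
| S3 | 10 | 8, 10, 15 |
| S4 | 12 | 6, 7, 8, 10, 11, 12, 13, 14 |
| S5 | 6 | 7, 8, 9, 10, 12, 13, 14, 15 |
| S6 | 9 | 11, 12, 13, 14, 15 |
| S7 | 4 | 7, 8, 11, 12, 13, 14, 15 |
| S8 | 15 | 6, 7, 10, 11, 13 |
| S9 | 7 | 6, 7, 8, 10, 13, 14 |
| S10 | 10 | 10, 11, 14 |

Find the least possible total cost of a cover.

12

S2, S5, S7 together cover every achievement (S2 ∪ S5 ∪ S7 = {6, 7, 8, 9, 10, 11, 12, 13, 14, 15}); total cost 2 + 6 + 4 = 12.
No covering selection has total cost below 12.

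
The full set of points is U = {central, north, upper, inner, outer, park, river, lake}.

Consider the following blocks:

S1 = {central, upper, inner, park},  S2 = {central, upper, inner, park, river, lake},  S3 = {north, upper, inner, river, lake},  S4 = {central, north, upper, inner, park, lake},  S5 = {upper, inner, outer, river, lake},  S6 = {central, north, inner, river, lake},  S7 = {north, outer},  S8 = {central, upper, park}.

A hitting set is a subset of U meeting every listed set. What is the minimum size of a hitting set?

2

H = {north, upper} meets every block (each contains at least one member of H), and |H| = 2.
The blocks S2, S7 are pairwise disjoint, so any hitting set needs a separate point for each — at least 2. Hence 2 is optimal.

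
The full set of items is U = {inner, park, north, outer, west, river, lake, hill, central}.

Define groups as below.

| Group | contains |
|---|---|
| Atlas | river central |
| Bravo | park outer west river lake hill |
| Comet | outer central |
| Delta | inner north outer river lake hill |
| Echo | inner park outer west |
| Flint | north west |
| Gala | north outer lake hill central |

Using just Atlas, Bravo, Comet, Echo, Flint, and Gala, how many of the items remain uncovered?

0

Union of Atlas, Bravo, Comet, Echo, Flint, Gala = {inner, park, north, outer, west, river, lake, hill, central} — that's every item, so 0 are uncovered.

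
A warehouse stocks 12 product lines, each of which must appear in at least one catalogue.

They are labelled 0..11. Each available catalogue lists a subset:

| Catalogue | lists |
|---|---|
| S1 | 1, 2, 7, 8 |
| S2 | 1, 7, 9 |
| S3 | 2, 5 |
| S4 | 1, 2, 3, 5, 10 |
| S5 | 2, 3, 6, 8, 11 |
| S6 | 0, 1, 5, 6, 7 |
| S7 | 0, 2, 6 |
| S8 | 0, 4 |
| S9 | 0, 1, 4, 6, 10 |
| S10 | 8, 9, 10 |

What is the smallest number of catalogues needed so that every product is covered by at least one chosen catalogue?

Take {S5, S6, S9, S10}. Their union is {0, 1, 2, 3, 4, 5, 6, 7, 8, 9, 10, 11}, which is all 12 products.
No 3 of the 10 catalogues cover everything (all 120 combinations miss at least one product), so 4 is optimal.

4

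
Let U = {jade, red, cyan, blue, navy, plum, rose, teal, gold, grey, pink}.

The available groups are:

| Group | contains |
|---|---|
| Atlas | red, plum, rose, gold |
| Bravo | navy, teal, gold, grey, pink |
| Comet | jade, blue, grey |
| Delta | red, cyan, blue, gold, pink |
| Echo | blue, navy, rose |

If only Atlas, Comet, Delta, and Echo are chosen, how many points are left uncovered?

1

Union of Atlas, Comet, Delta, Echo = {jade, red, cyan, blue, navy, plum, rose, gold, grey, pink}.
Not covered: teal — 1 point.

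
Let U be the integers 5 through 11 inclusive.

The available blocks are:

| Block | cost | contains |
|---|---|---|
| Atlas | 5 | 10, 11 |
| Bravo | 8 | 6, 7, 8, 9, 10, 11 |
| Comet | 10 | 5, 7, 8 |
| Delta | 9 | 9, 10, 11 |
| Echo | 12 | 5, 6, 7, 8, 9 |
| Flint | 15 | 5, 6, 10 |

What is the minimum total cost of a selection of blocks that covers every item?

Atlas, Echo together cover every item (Atlas ∪ Echo = {5, 6, 7, 8, 9, 10, 11}); total cost 5 + 12 = 17.
The greedy pick Bravo, Comet costs 18; no covering selection beats 17.

17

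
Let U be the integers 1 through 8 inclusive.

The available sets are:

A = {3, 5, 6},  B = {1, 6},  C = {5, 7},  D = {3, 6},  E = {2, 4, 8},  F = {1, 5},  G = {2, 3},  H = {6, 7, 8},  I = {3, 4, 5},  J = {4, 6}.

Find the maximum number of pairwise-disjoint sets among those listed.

3

D, E, F are pairwise disjoint (D={3,6}; E={2,4,8}; F={1,5}).
Every remaining set overlaps one of these, and no 4 of the listed sets are pairwise disjoint, so 3 is the maximum.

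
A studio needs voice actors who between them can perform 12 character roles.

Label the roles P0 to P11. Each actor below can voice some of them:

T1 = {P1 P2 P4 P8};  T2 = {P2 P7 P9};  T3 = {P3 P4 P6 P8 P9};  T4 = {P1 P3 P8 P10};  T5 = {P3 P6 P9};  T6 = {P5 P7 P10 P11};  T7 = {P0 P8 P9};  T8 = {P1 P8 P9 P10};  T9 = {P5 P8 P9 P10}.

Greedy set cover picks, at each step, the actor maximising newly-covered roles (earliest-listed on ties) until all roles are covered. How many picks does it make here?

4

Greedy: pick T3 (covers 5 new) → pick T6 (covers 4 new) → pick T1 (covers 2 new) → pick T7 (covers 1 new). Total picks: 4.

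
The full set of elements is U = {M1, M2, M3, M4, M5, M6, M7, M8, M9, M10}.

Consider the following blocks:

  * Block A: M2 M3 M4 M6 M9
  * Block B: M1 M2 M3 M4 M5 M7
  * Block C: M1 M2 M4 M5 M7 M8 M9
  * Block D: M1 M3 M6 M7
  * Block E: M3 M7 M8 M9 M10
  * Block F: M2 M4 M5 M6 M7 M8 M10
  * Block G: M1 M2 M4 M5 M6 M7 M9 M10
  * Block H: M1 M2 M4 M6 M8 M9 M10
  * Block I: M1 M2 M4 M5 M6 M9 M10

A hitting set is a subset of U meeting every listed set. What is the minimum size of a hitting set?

2

The 2 elements {M2, M7} hit every block.
No single element lies in every block, so at least 2 are needed and 2 is optimal.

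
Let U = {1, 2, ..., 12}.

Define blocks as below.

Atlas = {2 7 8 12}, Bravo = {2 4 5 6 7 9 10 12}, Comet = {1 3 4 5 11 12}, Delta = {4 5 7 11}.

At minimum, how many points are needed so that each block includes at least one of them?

2

Take H = {2, 5}. Each listed block contains at least one of these, so H is a hitting set of size 2.
No single point lies in every block, so at least 2 are needed and 2 is optimal.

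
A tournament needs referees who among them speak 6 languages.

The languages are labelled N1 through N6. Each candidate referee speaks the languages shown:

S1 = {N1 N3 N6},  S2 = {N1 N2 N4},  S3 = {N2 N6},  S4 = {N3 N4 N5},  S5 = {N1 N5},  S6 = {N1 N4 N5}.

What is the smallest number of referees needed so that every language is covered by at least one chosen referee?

S1 and S3 and S4 together: S1 ∪ S3 ∪ S4 = {N1, N2, N3, N4, N5, N6} — every language is covered.
No 2 of the 6 referees cover everything (all 15 combinations miss at least one language), so 3 is optimal.

3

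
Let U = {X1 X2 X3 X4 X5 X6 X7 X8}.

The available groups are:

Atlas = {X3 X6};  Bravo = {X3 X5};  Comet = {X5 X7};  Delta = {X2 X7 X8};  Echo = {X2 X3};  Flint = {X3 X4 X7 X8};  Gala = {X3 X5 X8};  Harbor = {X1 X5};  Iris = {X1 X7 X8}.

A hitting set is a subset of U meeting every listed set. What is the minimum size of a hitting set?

H = {X3, X5, X7} meets every group (each contains at least one member of H), and |H| = 3.
The groups Atlas, Delta, Harbor are pairwise disjoint, so any hitting set needs a separate element for each — at least 3. Hence 3 is optimal.

3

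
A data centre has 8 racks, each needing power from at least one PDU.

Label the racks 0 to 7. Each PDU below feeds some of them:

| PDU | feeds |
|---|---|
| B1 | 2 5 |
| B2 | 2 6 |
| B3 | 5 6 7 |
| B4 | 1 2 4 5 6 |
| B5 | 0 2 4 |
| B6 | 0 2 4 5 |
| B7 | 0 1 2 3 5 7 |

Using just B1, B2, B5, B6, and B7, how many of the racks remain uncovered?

Union of B1, B2, B5, B6, B7 = {0, 1, 2, 3, 4, 5, 6, 7} — that's every rack, so 0 are uncovered.

0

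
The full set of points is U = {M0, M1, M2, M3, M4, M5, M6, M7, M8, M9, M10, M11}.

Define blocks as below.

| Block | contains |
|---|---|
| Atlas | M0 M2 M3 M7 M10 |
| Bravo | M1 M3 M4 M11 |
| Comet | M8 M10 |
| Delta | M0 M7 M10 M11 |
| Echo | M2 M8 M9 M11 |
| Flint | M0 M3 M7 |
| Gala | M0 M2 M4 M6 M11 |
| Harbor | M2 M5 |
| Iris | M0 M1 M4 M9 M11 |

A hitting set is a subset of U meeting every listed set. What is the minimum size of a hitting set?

Take H = {M1, M2, M7, M10}. Each listed block contains at least one of these, so H is a hitting set of size 4.
No choice of 3 points meets every block, so 4 is the minimum.

4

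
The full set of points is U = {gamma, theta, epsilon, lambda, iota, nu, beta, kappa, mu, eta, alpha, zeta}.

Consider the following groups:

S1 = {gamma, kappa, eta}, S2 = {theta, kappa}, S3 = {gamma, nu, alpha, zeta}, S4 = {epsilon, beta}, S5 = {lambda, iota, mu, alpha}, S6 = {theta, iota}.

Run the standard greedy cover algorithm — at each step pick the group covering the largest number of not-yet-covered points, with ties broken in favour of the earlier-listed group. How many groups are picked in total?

Greedy: pick S3 (covers 4 new) → pick S5 (covers 3 new) → pick S1 (covers 2 new) → pick S4 (covers 2 new) → pick S2 (covers 1 new). Total picks: 5.

5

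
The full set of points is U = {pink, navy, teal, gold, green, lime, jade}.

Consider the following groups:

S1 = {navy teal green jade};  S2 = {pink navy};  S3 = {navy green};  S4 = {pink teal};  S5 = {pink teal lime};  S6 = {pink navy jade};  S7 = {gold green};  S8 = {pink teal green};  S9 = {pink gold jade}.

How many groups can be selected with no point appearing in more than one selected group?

S4, S7 are pairwise disjoint (S4={pink,teal}; S7={gold,green}).
Every remaining group overlaps one of these, and no 3 of the listed groups are pairwise disjoint, so 2 is the maximum.

2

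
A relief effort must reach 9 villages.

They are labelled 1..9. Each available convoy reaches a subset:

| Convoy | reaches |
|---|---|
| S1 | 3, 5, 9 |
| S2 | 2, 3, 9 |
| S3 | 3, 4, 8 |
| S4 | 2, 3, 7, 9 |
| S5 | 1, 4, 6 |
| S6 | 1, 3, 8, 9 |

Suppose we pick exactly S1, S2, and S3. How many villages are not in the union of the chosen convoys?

3

Union of S1, S2, S3 = {2, 3, 4, 5, 8, 9}.
Not covered: 1, 6, 7 — 3 villages.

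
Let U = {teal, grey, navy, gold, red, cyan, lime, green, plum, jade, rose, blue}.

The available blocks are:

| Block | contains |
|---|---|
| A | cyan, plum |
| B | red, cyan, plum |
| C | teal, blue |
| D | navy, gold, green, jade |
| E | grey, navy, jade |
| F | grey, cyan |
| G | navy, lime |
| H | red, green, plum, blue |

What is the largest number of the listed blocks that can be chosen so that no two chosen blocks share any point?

3

A, C, G are pairwise disjoint (A={cyan,plum}; C={teal,blue}; G={navy,lime}).
Every remaining block overlaps one of these, and no 4 of the listed blocks are pairwise disjoint, so 3 is the maximum.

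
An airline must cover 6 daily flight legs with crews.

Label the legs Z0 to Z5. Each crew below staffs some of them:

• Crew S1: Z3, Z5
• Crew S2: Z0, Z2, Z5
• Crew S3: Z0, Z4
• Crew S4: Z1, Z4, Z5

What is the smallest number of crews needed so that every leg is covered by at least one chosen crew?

Take {S1, S2, S4}. Their union is {Z0, Z1, Z2, Z3, Z4, Z5}, which is all 6 legs.
Only S4 contains Z1, so S4 is forced; the remaining 3 legs need at least 2 more crews (each remaining crew adds at most 2) — so at least 3 crews are needed, and 3 is optimal.

3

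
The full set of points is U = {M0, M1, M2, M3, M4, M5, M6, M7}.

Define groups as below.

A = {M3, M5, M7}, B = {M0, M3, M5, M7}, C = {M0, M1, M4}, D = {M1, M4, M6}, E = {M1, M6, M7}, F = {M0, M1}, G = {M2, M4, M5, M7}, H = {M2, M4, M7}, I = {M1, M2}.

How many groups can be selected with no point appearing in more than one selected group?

2

A, D are pairwise disjoint (A={M3,M5,M7}; D={M1,M4,M6}).
Every remaining group overlaps one of these, and no 3 of the listed groups are pairwise disjoint, so 2 is the maximum.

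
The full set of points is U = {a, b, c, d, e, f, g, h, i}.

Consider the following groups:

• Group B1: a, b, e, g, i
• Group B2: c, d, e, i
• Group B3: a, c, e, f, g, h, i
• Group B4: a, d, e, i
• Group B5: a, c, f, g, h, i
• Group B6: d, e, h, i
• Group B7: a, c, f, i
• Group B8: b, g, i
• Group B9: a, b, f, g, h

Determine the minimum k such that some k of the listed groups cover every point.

B2 and B9 together: B2 ∪ B9 = {a, b, c, d, e, f, g, h, i} — every point is covered.
No single group has all 9 points (the largest, B3, has 7), so 2 is optimal.

2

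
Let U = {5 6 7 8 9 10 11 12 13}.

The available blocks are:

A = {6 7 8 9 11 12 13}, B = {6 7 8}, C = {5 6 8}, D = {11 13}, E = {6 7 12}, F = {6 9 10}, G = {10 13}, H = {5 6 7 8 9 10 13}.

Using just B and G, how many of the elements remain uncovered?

4

Union of B, G = {6, 7, 8, 10, 13}.
Not covered: 5, 9, 11, 12 — 4 elements.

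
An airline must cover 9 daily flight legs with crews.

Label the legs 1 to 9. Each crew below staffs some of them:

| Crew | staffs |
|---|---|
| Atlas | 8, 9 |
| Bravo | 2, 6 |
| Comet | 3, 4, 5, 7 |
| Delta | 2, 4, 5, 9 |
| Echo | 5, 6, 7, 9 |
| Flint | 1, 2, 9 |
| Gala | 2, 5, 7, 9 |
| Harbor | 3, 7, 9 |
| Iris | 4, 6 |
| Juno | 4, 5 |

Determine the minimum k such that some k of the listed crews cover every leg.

Atlas and Bravo and Comet and Flint together: Atlas ∪ Bravo ∪ Comet ∪ Flint = {1, 2, 3, 4, 5, 6, 7, 8, 9} — every leg is covered.
No 3 of the 10 crews cover everything (all 120 combinations miss at least one leg), so 4 is optimal.

4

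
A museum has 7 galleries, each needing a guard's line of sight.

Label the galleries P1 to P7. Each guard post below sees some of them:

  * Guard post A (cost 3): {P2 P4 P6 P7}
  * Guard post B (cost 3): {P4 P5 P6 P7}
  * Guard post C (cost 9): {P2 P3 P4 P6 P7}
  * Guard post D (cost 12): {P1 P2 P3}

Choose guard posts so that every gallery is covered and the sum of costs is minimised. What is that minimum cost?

B, D together cover every gallery (B ∪ D = {P1, P2, P3, P4, P5, P6, P7}); total cost 3 + 12 = 15.
The greedy pick A, B, D costs 18; no covering selection beats 15.

15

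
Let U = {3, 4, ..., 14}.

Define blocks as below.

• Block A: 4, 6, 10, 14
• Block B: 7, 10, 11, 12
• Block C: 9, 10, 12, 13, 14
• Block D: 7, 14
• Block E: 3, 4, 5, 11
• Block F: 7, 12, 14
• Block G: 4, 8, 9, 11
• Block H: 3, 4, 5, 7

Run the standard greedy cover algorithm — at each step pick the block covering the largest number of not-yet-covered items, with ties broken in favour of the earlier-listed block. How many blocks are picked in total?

Greedy: pick C (covers 5 new) → pick E (covers 4 new) → pick A (covers 1 new) → pick B (covers 1 new) → pick G (covers 1 new). Total picks: 5.
(The true minimum cover uses only 4 blocks, so greedy is not optimal here.)

5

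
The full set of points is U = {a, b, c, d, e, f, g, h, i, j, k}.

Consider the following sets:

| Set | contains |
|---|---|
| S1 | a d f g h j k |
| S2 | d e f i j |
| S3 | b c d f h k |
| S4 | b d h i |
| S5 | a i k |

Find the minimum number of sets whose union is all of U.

S1 and S2 and S3 together: S1 ∪ S2 ∪ S3 = {a, b, c, d, e, f, g, h, i, j, k} — every point is covered.
Only S3 contains c, so S3 is forced; the remaining 5 points need at least 2 more sets (each remaining set adds at most 3) — so at least 3 sets are needed, and 3 is optimal.

3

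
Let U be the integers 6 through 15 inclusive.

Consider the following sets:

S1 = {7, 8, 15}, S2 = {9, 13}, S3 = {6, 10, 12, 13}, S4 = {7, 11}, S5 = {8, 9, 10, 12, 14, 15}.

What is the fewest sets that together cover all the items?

S3 and S4 and S5 together: S3 ∪ S4 ∪ S5 = {6, 7, 8, 9, 10, 11, 12, 13, 14, 15} — every item is covered.
Only S3 contains 6, so S3 is forced; the remaining 6 items need at least 2 more sets (each remaining set adds at most 4) — so at least 3 sets are needed, and 3 is optimal.

3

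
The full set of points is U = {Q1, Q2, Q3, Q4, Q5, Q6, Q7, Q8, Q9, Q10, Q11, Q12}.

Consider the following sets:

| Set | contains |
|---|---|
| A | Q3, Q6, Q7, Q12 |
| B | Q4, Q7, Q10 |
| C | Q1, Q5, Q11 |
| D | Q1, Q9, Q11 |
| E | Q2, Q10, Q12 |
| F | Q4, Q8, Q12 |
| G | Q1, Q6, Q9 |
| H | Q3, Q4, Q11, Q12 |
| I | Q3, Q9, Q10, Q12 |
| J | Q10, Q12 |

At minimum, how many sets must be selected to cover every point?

5

Take {A, C, D, E, F}. Their union is {Q1, Q2, Q3, Q4, Q5, Q6, Q7, Q8, Q9, Q10, Q11, Q12}, which is all 12 points.
No 4 of the 10 sets cover everything (all 210 combinations miss at least one point), so 5 is optimal.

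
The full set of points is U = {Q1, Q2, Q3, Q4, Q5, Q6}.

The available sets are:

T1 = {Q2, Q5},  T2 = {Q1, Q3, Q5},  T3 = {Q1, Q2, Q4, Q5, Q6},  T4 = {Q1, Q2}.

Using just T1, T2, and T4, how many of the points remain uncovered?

2

Union of T1, T2, T4 = {Q1, Q2, Q3, Q5}.
Not covered: Q4, Q6 — 2 points.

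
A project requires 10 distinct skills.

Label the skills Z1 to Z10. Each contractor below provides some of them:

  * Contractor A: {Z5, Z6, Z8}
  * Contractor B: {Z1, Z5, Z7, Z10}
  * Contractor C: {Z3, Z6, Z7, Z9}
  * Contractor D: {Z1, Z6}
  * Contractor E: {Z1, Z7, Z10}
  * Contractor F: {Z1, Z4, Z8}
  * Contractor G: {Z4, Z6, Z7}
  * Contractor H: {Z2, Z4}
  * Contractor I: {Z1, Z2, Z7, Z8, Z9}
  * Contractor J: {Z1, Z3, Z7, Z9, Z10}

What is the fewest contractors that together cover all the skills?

A and H and J together: A ∪ H ∪ J = {Z1, Z2, Z3, Z4, Z5, Z6, Z7, Z8, Z9, Z10} — every skill is covered.
No 2 of the 10 contractors cover everything (all 45 combinations miss at least one skill), so 3 is optimal.

3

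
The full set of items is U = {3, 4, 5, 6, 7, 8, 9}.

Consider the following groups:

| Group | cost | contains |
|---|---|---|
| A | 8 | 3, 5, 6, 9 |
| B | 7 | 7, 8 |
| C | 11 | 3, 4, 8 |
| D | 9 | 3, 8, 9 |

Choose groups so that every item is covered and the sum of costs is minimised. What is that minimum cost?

26

A, B, C together cover every item (A ∪ B ∪ C = {3, 4, 5, 6, 7, 8, 9}); total cost 8 + 7 + 11 = 26.
No covering selection has total cost below 26.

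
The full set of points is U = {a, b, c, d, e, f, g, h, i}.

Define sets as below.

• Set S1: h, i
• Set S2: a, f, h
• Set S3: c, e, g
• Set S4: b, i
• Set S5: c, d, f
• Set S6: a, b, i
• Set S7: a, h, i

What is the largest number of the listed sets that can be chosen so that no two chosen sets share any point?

S2, S3, S4 are pairwise disjoint (S2={a,f,h}; S3={c,e,g}; S4={b,i}).
Every remaining set overlaps one of these, and no 4 of the listed sets are pairwise disjoint, so 3 is the maximum.

3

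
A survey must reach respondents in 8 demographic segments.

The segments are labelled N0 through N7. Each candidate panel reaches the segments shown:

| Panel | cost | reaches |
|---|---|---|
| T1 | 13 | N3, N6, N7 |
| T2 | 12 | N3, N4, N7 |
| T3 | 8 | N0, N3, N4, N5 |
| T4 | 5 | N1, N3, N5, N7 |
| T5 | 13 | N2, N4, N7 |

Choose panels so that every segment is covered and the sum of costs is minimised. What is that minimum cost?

T1, T3, T4, T5 together cover every segment (T1 ∪ T3 ∪ T4 ∪ T5 = {N0, N1, N2, N3, N4, N5, N6, N7}); total cost 13 + 8 + 5 + 13 = 39.
No covering selection has total cost below 39.

39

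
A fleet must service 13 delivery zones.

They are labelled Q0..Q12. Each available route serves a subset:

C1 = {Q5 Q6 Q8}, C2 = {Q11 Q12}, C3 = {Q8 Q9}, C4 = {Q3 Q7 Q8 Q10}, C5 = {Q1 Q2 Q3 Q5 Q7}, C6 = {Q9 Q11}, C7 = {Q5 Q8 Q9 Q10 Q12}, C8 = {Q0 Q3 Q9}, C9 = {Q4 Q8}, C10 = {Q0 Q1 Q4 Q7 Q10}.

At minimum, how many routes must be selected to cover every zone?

5

Take {C1, C5, C6, C7, C10}. Their union is {Q0, Q1, Q2, Q3, Q4, Q5, Q6, Q7, Q8, Q9, Q10, Q11, Q12}, which is all 13 zones.
No 4 of the 10 routes cover everything (all 210 combinations miss at least one zone), so 5 is optimal.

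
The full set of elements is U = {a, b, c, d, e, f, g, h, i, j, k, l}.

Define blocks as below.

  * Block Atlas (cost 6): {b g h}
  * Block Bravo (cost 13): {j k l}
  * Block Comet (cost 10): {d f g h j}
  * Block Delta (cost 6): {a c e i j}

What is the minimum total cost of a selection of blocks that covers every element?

35

Atlas, Bravo, Comet, Delta together cover every element (Atlas ∪ Bravo ∪ Comet ∪ Delta = {a, b, c, d, e, f, g, h, i, j, k, l}); total cost 6 + 13 + 10 + 6 = 35.
No covering selection has total cost below 35.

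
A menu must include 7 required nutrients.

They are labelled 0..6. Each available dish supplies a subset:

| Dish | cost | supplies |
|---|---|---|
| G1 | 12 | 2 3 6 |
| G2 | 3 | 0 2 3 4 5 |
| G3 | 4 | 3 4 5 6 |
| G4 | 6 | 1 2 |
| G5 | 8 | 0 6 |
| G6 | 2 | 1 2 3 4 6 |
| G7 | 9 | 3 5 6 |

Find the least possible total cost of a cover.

G2, G6 together cover every nutrient (G2 ∪ G6 = {0, 1, 2, 3, 4, 5, 6}); total cost 3 + 2 = 5.
No covering selection has total cost below 5.

5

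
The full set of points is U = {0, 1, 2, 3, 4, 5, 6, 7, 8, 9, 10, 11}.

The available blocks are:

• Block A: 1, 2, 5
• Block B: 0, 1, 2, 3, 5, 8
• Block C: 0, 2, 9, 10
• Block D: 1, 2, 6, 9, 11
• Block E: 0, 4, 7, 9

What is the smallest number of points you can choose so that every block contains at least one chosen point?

2

The 2 points {5, 9} hit every block.
The blocks A, E are pairwise disjoint, so any hitting set needs a separate point for each — at least 2. Hence 2 is optimal.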